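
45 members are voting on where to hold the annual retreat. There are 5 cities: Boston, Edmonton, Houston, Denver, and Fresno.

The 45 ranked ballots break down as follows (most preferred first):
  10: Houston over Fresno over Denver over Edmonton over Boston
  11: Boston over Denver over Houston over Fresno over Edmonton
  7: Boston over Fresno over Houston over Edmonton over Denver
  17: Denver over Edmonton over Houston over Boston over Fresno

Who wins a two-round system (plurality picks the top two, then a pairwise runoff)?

Denver

Round 1 first-place votes: Boston 18, Edmonton 0, Houston 10, Denver 17, Fresno 0. Boston and Denver advance.
Runoff: Boston is ranked above Denver on 18 ballots, Denver above Boston on 27.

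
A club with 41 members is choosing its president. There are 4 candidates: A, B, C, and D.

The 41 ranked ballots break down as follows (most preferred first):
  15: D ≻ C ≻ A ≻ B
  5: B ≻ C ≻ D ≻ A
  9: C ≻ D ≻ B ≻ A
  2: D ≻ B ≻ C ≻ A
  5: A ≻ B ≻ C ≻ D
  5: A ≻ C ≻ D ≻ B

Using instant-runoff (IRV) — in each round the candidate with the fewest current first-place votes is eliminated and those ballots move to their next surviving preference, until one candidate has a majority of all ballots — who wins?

Round 1: A 10, B 5, C 9, D 17. B eliminated.
Round 2: A 10, C 14, D 17. A eliminated.
Round 3: C 24, D 17. C has a majority (≥21).

C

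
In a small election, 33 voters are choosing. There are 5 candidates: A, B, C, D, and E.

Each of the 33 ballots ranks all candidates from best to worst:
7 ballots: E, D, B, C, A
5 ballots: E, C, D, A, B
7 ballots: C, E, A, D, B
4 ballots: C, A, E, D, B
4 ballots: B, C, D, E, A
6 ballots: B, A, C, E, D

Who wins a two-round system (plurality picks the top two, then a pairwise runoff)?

Round 1 first-place votes: A 0, B 10, C 11, D 0, E 12. E and C advance.
Runoff: E is ranked above C on 12 ballots, C above E on 21.

C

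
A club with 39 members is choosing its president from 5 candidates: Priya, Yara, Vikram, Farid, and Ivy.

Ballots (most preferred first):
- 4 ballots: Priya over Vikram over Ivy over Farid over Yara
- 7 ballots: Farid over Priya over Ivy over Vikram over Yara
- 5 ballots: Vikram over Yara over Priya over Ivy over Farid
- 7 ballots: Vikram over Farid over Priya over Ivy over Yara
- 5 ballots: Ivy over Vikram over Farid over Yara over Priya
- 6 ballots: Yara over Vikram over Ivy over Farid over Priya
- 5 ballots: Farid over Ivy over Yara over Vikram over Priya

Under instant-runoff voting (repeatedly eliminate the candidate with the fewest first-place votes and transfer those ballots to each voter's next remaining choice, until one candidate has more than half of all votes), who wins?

Vikram

Round 1: Priya 4, Yara 6, Vikram 12, Farid 12, Ivy 5. Priya eliminated.
Round 2: Yara 6, Vikram 16, Farid 12, Ivy 5. Ivy eliminated.
Round 3: Yara 6, Vikram 21, Farid 12. Vikram has a majority (≥20).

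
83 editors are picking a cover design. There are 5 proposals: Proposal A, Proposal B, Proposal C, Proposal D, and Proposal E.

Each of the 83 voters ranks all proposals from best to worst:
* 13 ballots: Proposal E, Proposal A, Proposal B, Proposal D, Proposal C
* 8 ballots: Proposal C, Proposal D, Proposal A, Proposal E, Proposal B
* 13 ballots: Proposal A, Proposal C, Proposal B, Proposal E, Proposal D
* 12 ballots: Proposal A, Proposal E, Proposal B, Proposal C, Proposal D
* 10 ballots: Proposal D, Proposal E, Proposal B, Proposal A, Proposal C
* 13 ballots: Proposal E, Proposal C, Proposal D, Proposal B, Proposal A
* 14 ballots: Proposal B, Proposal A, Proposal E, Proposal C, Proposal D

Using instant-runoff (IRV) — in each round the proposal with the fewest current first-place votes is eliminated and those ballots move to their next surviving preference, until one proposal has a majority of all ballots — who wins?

Proposal A

Round 1: Proposal A 25, Proposal B 14, Proposal C 8, Proposal D 10, Proposal E 26. Proposal C eliminated.
Round 2: Proposal A 25, Proposal B 14, Proposal D 18, Proposal E 26. Proposal B eliminated.
Round 3: Proposal A 39, Proposal D 18, Proposal E 26. Proposal D eliminated.
Round 4: Proposal A 47, Proposal E 36. Proposal A has a majority (≥42).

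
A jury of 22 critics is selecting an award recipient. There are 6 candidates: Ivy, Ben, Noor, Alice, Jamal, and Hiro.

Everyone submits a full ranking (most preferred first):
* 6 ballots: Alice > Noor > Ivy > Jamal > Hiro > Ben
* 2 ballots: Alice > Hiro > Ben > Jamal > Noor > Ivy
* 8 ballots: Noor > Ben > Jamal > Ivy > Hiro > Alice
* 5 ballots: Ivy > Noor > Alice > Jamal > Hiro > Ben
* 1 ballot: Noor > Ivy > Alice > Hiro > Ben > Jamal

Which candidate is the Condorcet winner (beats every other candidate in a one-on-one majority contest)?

Noor vs Ivy: 17–5
Noor vs Ben: 20–2
Noor vs Alice: 14–8
Noor vs Jamal: 20–2
Noor vs Hiro: 20–2
Noor beats every other candidate.

Noor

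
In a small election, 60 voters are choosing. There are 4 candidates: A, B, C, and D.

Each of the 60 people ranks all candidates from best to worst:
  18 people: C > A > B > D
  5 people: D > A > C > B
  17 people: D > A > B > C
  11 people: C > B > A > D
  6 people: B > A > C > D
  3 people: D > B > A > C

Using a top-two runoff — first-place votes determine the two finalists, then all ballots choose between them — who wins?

Round 1 first-place votes: A 0, B 6, C 29, D 25. C and D advance.
Runoff: C is ranked above D on 35 ballots, D above C on 25.

C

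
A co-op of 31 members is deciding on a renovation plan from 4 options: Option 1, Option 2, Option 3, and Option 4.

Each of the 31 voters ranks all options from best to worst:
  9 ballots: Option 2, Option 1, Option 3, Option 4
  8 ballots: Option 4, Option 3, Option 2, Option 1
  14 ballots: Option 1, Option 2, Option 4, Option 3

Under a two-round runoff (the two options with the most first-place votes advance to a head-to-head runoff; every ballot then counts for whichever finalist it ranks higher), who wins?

Option 2

Round 1 first-place votes: Option 1 14, Option 2 9, Option 3 0, Option 4 8. Option 1 and Option 2 advance.
Runoff: Option 1 is ranked above Option 2 on 14 ballots, Option 2 above Option 1 on 17.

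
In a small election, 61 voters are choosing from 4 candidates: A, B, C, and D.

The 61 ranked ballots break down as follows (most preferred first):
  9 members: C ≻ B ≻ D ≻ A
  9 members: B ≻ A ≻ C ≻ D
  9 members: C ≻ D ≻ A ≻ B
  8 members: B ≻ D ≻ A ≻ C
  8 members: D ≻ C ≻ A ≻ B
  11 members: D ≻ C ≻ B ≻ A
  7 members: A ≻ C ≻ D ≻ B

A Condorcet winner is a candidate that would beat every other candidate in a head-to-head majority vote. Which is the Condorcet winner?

C vs A: 37–24
C vs B: 44–17
C vs D: 34–27
C beats every other candidate.

C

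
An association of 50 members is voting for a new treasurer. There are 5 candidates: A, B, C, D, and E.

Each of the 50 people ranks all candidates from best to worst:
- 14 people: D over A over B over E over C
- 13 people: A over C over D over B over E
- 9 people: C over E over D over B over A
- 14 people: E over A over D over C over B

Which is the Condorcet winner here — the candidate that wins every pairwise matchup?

A

A vs B: 41–9
A vs C: 41–9
A vs D: 27–23
A vs E: 27–23
A beats every other candidate.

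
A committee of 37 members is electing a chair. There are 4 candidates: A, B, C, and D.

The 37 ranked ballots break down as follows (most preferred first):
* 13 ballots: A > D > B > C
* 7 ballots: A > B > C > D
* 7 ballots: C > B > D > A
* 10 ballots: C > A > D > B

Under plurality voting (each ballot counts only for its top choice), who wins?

A

First-place votes: A 20, B 0, C 17, D 0.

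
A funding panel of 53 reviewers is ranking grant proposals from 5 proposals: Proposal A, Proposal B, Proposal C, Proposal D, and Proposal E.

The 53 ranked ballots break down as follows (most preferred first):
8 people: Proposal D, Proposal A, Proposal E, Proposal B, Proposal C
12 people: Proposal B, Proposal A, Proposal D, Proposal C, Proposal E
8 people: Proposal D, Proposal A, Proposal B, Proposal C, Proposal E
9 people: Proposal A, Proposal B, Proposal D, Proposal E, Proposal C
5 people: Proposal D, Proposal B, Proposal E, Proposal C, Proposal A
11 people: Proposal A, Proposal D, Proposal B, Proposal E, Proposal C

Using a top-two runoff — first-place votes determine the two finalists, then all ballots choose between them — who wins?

Proposal A

Round 1 first-place votes: Proposal A 20, Proposal B 12, Proposal C 0, Proposal D 21, Proposal E 0. Proposal D and Proposal A advance.
Runoff: Proposal D is ranked above Proposal A on 21 ballots, Proposal A above Proposal D on 32.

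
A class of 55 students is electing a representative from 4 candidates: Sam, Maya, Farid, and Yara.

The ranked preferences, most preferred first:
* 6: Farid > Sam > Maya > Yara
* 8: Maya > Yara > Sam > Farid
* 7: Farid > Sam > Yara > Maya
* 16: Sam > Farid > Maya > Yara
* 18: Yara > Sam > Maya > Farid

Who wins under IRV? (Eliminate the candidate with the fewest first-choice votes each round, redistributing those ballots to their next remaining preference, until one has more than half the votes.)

Round 1: Sam 16, Maya 8, Farid 13, Yara 18. Maya eliminated.
Round 2: Sam 16, Farid 13, Yara 26. Farid eliminated.
Round 3: Sam 29, Yara 26. Sam has a majority (≥28).

Sam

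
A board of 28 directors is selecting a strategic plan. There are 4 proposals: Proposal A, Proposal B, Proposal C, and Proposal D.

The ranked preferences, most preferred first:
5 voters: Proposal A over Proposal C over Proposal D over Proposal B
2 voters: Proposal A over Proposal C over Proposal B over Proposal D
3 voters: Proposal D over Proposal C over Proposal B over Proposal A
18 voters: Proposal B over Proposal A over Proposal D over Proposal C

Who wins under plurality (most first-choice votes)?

Proposal B

First-place votes: Proposal A 7, Proposal B 18, Proposal C 0, Proposal D 3.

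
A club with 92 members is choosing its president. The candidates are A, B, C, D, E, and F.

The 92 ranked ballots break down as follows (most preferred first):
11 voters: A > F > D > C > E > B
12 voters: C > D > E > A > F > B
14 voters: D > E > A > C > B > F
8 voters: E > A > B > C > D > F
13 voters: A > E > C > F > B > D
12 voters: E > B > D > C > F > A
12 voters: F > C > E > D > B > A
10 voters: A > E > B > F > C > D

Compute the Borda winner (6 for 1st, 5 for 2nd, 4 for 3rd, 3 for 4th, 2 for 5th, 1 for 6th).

E

A: 11×6 + 12×3 + 14×4 + 8×5 + 13×6 + 12×1 + 12×1 + 10×6 = 360
B: 11×1 + 12×1 + 14×2 + 8×4 + 13×2 + 12×5 + 12×2 + 10×4 = 233
C: 11×3 + 12×6 + 14×3 + 8×3 + 13×4 + 12×3 + 12×5 + 10×2 = 339
D: 11×4 + 12×5 + 14×6 + 8×2 + 13×1 + 12×4 + 12×3 + 10×1 = 311
E: 11×2 + 12×4 + 14×5 + 8×6 + 13×5 + 12×6 + 12×4 + 10×5 = 423
F: 11×5 + 12×2 + 14×1 + 8×1 + 13×3 + 12×2 + 12×6 + 10×3 = 266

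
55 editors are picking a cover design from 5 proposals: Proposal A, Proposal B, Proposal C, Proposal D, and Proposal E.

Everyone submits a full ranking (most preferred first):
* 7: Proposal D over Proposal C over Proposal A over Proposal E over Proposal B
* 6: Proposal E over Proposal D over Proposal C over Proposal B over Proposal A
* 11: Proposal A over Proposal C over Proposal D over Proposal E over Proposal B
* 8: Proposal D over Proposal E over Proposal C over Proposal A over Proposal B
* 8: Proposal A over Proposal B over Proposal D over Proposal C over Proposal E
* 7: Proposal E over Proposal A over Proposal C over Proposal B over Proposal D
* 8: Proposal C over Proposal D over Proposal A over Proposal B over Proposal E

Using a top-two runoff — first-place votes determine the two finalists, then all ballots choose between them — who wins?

Round 1 first-place votes: Proposal A 19, Proposal B 0, Proposal C 8, Proposal D 15, Proposal E 13. Proposal A and Proposal D advance.
Runoff: Proposal A is ranked above Proposal D on 26 ballots, Proposal D above Proposal A on 29.

Proposal D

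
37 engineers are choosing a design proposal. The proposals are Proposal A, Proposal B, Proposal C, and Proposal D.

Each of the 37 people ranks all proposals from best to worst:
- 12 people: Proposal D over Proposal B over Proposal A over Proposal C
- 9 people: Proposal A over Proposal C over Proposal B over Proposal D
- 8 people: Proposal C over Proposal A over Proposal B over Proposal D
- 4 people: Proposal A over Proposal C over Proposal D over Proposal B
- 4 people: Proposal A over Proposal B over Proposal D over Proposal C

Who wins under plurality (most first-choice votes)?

First-place votes: Proposal A 17, Proposal B 0, Proposal C 8, Proposal D 12.

Proposal A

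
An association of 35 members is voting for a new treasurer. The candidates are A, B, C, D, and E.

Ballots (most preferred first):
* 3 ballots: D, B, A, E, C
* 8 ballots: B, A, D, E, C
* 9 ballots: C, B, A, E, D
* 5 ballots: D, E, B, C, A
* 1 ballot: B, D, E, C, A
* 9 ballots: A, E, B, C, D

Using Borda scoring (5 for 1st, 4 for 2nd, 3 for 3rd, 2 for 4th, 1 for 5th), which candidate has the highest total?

A: 3×3 + 8×4 + 9×3 + 5×1 + 1×1 + 9×5 = 119
B: 3×4 + 8×5 + 9×4 + 5×3 + 1×5 + 9×3 = 135
C: 3×1 + 8×1 + 9×5 + 5×2 + 1×2 + 9×2 = 86
D: 3×5 + 8×3 + 9×1 + 5×5 + 1×4 + 9×1 = 86
E: 3×2 + 8×2 + 9×2 + 5×4 + 1×3 + 9×4 = 99

B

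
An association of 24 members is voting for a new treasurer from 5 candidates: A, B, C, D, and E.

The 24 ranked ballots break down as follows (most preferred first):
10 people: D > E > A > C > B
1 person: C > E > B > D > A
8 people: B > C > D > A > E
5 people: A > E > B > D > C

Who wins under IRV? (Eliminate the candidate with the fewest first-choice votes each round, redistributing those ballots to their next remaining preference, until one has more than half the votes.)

B

Round 1: A 5, B 8, C 1, D 10, E 0. E eliminated.
Round 2: A 5, B 8, C 1, D 10. C eliminated.
Round 3: A 5, B 9, D 10. A eliminated.
Round 4: B 14, D 10. B has a majority (≥13).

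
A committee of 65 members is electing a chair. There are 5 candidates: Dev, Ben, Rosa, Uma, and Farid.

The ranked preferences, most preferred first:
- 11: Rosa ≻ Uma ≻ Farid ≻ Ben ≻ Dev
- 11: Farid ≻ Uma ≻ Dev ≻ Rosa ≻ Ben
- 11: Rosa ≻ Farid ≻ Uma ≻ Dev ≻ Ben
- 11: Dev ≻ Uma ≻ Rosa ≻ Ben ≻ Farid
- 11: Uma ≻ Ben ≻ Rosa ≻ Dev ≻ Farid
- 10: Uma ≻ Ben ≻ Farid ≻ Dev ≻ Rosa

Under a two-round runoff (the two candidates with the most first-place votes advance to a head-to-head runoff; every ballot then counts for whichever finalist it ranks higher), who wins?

Uma

Round 1 first-place votes: Dev 11, Ben 0, Rosa 22, Uma 21, Farid 11. Rosa and Uma advance.
Runoff: Rosa is ranked above Uma on 22 ballots, Uma above Rosa on 43.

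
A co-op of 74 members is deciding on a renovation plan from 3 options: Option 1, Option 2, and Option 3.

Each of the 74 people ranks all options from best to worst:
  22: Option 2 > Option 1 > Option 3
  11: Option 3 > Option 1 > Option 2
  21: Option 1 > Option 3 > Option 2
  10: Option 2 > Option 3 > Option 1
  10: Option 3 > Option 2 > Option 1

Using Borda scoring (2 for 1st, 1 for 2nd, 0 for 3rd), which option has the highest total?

Option 1: 22×1 + 11×1 + 21×2 + 10×0 + 10×0 = 75
Option 2: 22×2 + 11×0 + 21×0 + 10×2 + 10×1 = 74
Option 3: 22×0 + 11×2 + 21×1 + 10×1 + 10×2 = 73

Option 1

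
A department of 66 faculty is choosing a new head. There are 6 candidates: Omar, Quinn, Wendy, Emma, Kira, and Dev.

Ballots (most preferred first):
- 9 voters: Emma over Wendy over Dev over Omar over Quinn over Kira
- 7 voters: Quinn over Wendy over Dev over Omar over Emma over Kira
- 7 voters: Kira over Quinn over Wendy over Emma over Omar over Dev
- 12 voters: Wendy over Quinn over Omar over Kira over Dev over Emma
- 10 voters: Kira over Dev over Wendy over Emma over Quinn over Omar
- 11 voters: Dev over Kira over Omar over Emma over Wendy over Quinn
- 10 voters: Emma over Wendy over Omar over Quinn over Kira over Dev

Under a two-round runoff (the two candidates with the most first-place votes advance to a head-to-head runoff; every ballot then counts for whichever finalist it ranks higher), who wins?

Round 1 first-place votes: Omar 0, Quinn 7, Wendy 12, Emma 19, Kira 17, Dev 11. Emma and Kira advance.
Runoff: Emma is ranked above Kira on 26 ballots, Kira above Emma on 40.

Kira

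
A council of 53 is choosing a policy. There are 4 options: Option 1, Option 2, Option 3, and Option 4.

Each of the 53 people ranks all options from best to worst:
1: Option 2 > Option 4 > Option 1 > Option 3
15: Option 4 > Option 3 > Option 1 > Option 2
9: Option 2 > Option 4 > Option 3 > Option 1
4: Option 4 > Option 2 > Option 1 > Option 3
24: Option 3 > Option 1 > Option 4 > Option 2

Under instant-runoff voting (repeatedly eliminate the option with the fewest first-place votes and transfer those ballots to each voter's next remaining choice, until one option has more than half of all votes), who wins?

Option 4

Round 1: Option 1 0, Option 2 10, Option 3 24, Option 4 19. Option 1 eliminated.
Round 2: Option 2 10, Option 3 24, Option 4 19. Option 2 eliminated.
Round 3: Option 3 24, Option 4 29. Option 4 has a majority (≥27).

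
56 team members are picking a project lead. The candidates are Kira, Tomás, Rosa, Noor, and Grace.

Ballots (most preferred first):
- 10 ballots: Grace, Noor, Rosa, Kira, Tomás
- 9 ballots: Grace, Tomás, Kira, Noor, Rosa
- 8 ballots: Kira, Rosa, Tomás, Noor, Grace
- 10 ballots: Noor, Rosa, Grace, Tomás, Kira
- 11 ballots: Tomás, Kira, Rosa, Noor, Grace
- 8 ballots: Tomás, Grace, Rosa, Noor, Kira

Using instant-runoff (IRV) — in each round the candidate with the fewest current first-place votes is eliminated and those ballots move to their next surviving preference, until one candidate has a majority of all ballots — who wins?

Round 1: Kira 8, Tomás 19, Rosa 0, Noor 10, Grace 19. Rosa eliminated.
Round 2: Kira 8, Tomás 19, Noor 10, Grace 19. Kira eliminated.
Round 3: Tomás 27, Noor 10, Grace 19. Noor eliminated.
Round 4: Tomás 27, Grace 29. Grace has a majority (≥29).

Grace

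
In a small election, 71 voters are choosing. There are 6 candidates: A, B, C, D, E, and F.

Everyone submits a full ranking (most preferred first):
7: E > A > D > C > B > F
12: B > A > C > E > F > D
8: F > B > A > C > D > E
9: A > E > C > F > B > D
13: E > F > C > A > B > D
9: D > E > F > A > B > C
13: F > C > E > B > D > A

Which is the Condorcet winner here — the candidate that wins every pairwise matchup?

E

E vs A: 42–29
E vs B: 51–20
E vs C: 38–33
E vs D: 54–17
E vs F: 50–21
E beats every other candidate.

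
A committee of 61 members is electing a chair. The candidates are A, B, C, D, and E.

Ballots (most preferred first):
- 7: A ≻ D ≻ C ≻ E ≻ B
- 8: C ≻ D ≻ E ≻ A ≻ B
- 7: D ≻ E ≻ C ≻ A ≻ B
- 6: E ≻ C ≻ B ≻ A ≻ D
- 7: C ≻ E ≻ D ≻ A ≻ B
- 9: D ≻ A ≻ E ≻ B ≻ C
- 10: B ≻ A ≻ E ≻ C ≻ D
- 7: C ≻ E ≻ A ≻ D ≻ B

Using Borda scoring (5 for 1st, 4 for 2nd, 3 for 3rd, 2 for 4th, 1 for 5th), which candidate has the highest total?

E

A: 7×5 + 8×2 + 7×2 + 6×2 + 7×2 + 9×4 + 10×4 + 7×3 = 188
B: 7×1 + 8×1 + 7×1 + 6×3 + 7×1 + 9×2 + 10×5 + 7×1 = 122
C: 7×3 + 8×5 + 7×3 + 6×4 + 7×5 + 9×1 + 10×2 + 7×5 = 205
D: 7×4 + 8×4 + 7×5 + 6×1 + 7×3 + 9×5 + 10×1 + 7×2 = 191
E: 7×2 + 8×3 + 7×4 + 6×5 + 7×4 + 9×3 + 10×3 + 7×4 = 209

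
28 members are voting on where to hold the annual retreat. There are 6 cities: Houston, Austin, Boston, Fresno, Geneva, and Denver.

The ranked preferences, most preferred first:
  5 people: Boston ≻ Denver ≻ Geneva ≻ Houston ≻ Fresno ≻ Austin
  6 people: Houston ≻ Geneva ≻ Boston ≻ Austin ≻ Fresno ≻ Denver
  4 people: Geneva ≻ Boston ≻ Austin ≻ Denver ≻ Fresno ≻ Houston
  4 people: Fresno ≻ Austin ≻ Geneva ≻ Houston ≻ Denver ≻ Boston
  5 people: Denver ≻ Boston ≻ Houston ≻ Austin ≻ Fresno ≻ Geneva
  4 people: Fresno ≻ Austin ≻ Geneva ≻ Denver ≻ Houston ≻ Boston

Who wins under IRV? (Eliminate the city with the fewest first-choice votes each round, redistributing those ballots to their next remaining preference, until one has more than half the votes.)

Round 1: Houston 6, Austin 0, Boston 5, Fresno 8, Geneva 4, Denver 5. Austin eliminated.
Round 2: Houston 6, Boston 5, Fresno 8, Geneva 4, Denver 5. Geneva eliminated.
Round 3: Houston 6, Boston 9, Fresno 8, Denver 5. Denver eliminated.
Round 4: Houston 6, Boston 14, Fresno 8. Houston eliminated.
Round 5: Boston 20, Fresno 8. Boston has a majority (≥15).

Boston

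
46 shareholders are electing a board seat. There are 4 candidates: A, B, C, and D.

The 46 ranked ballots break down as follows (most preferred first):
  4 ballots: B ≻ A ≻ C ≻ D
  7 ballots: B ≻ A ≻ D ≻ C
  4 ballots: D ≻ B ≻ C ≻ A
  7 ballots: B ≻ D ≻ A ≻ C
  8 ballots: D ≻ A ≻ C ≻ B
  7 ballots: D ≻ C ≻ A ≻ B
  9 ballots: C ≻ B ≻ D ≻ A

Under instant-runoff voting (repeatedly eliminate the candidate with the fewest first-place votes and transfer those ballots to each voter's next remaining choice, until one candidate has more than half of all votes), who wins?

B

Round 1: A 0, B 18, C 9, D 19. A eliminated.
Round 2: B 18, C 9, D 19. C eliminated.
Round 3: B 27, D 19. B has a majority (≥24).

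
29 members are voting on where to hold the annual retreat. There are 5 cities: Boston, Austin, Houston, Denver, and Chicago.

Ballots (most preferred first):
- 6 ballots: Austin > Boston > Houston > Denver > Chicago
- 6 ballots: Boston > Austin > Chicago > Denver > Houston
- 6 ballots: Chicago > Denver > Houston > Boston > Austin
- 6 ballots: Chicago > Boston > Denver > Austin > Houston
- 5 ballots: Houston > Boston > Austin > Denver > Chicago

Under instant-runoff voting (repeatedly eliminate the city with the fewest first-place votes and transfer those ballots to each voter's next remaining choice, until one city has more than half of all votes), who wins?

Round 1: Boston 6, Austin 6, Houston 5, Denver 0, Chicago 12. Denver eliminated.
Round 2: Boston 6, Austin 6, Houston 5, Chicago 12. Houston eliminated.
Round 3: Boston 11, Austin 6, Chicago 12. Austin eliminated.
Round 4: Boston 17, Chicago 12. Boston has a majority (≥15).

Boston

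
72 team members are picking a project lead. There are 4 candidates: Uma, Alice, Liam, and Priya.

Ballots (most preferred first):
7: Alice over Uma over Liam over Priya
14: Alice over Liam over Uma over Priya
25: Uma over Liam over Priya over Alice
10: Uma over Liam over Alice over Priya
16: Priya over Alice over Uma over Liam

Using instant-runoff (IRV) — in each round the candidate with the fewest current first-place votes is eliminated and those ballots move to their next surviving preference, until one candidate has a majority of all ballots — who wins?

Round 1: Uma 35, Alice 21, Liam 0, Priya 16. Liam eliminated.
Round 2: Uma 35, Alice 21, Priya 16. Priya eliminated.
Round 3: Uma 35, Alice 37. Alice has a majority (≥37).

Alice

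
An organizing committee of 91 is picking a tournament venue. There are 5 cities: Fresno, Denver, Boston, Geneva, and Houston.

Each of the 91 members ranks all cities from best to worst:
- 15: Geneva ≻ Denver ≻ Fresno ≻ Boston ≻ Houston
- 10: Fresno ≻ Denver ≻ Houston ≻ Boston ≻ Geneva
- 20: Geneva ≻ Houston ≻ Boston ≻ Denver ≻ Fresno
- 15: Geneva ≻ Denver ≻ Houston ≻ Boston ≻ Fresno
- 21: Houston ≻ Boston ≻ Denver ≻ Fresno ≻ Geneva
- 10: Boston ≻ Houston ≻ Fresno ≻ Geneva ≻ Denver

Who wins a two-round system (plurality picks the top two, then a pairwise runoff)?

Geneva

Round 1 first-place votes: Fresno 10, Denver 0, Boston 10, Geneva 50, Houston 21. Geneva and Houston advance.
Runoff: Geneva is ranked above Houston on 50 ballots, Houston above Geneva on 41.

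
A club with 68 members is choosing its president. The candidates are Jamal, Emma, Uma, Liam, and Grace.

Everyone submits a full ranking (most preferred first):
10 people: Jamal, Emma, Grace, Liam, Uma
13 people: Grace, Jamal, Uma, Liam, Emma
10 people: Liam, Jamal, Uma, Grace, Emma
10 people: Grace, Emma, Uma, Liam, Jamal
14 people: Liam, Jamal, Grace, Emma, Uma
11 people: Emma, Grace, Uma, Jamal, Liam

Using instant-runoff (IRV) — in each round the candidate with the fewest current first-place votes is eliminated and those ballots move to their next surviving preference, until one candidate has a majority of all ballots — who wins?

Round 1: Jamal 10, Emma 11, Uma 0, Liam 24, Grace 23. Uma eliminated.
Round 2: Jamal 10, Emma 11, Liam 24, Grace 23. Jamal eliminated.
Round 3: Emma 21, Liam 24, Grace 23. Emma eliminated.
Round 4: Liam 24, Grace 44. Grace has a majority (≥35).

Grace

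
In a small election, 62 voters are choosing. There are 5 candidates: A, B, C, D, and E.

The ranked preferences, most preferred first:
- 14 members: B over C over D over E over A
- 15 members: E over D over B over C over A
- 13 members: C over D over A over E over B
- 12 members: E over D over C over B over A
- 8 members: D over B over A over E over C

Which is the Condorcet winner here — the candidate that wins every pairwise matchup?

D vs A: 62–0
D vs B: 48–14
D vs C: 35–27
D vs E: 35–27
D beats every other candidate.

D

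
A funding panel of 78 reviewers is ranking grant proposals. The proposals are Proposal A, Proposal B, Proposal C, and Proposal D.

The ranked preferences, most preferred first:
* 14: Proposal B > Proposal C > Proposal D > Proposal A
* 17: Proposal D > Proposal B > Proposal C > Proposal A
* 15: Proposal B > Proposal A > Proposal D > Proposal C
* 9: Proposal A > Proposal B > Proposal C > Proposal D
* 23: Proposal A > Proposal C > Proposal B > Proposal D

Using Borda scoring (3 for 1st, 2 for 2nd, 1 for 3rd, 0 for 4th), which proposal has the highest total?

Proposal A: 14×0 + 17×0 + 15×2 + 9×3 + 23×3 = 126
Proposal B: 14×3 + 17×2 + 15×3 + 9×2 + 23×1 = 162
Proposal C: 14×2 + 17×1 + 15×0 + 9×1 + 23×2 = 100
Proposal D: 14×1 + 17×3 + 15×1 + 9×0 + 23×0 = 80

Proposal B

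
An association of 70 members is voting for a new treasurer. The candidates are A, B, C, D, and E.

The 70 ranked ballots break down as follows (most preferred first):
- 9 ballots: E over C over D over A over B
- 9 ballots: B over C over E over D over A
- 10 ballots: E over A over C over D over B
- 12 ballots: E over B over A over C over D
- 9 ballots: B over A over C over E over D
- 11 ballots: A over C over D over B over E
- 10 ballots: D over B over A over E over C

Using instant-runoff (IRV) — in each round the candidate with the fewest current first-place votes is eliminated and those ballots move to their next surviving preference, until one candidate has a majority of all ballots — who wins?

B

Round 1: A 11, B 18, C 0, D 10, E 31. C eliminated.
Round 2: A 11, B 18, D 10, E 31. D eliminated.
Round 3: A 11, B 28, E 31. A eliminated.
Round 4: B 39, E 31. B has a majority (≥36).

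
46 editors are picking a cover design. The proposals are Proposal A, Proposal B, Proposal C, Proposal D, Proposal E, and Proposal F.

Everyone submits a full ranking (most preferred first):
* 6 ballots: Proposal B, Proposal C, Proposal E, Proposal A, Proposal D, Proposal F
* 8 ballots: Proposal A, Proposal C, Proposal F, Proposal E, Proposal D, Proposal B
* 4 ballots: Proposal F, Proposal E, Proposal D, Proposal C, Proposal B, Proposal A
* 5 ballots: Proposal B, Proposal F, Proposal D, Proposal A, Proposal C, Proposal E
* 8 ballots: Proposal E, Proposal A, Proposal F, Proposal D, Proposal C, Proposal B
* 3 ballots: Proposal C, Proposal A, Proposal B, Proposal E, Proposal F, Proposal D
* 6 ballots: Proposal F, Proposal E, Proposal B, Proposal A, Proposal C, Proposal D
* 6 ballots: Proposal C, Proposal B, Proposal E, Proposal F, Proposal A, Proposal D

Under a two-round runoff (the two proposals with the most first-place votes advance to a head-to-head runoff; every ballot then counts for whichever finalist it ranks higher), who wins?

Proposal F

Round 1 first-place votes: Proposal A 8, Proposal B 11, Proposal C 9, Proposal D 0, Proposal E 8, Proposal F 10. Proposal B and Proposal F advance.
Runoff: Proposal B is ranked above Proposal F on 20 ballots, Proposal F above Proposal B on 26.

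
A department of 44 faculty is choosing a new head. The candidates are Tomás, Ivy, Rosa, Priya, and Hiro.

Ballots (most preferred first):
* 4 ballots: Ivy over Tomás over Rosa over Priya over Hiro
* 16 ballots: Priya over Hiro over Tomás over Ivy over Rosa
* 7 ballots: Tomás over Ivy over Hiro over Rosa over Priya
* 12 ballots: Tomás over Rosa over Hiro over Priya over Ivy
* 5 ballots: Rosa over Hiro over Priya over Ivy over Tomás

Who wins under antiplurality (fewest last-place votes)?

Last-place votes: Tomás 5, Ivy 12, Rosa 16, Priya 7, Hiro 4.

Hiro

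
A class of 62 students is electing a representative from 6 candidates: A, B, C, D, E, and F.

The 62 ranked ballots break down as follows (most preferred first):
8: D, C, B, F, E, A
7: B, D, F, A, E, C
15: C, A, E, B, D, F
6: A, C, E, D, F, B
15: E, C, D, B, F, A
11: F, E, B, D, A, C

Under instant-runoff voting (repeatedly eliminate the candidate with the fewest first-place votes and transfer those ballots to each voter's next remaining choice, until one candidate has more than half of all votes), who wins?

E

Round 1: A 6, B 7, C 15, D 8, E 15, F 11. A eliminated.
Round 2: B 7, C 21, D 8, E 15, F 11. B eliminated.
Round 3: C 21, D 15, E 15, F 11. F eliminated.
Round 4: C 21, D 15, E 26. D eliminated.
Round 5: C 29, E 33. E has a majority (≥32).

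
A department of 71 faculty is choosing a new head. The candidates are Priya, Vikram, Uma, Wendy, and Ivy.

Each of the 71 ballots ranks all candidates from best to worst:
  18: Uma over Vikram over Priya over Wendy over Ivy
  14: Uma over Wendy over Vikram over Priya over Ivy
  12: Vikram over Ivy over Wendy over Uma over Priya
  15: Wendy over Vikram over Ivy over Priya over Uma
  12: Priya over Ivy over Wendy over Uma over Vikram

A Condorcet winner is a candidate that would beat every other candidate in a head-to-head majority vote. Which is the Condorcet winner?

Wendy vs Priya: 41–30
Wendy vs Vikram: 41–30
Wendy vs Uma: 39–32
Wendy vs Ivy: 47–24
Wendy beats every other candidate.

Wendy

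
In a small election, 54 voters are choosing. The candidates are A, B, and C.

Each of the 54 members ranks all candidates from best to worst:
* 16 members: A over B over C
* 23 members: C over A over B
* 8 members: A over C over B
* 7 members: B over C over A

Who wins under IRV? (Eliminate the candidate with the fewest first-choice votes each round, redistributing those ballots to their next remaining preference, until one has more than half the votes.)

Round 1: A 24, B 7, C 23. B eliminated.
Round 2: A 24, C 30. C has a majority (≥28).

C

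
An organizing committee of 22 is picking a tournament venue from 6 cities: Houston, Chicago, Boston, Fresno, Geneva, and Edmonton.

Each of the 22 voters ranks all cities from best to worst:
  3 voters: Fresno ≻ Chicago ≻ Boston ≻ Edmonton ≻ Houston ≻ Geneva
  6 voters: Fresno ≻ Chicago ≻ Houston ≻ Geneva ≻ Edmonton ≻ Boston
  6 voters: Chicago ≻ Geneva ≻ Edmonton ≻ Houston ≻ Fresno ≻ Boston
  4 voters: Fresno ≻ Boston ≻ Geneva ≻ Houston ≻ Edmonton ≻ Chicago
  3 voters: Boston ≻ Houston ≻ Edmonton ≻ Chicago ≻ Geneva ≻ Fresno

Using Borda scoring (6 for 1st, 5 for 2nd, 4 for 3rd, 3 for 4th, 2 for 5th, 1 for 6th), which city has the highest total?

Houston: 3×2 + 6×4 + 6×3 + 4×3 + 3×5 = 75
Chicago: 3×5 + 6×5 + 6×6 + 4×1 + 3×3 = 94
Boston: 3×4 + 6×1 + 6×1 + 4×5 + 3×6 = 62
Fresno: 3×6 + 6×6 + 6×2 + 4×6 + 3×1 = 93
Geneva: 3×1 + 6×3 + 6×5 + 4×4 + 3×2 = 73
Edmonton: 3×3 + 6×2 + 6×4 + 4×2 + 3×4 = 65

Chicago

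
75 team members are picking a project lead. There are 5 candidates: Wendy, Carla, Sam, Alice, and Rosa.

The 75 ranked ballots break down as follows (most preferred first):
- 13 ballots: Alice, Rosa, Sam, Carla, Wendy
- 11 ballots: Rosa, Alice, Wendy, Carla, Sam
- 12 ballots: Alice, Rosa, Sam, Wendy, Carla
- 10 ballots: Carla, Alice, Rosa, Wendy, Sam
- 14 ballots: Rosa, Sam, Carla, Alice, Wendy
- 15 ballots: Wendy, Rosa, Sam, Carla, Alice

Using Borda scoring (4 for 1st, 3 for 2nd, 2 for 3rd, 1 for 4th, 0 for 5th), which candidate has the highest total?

Wendy: 13×0 + 11×2 + 12×1 + 10×1 + 14×0 + 15×4 = 104
Carla: 13×1 + 11×1 + 12×0 + 10×4 + 14×2 + 15×1 = 107
Sam: 13×2 + 11×0 + 12×2 + 10×0 + 14×3 + 15×2 = 122
Alice: 13×4 + 11×3 + 12×4 + 10×3 + 14×1 + 15×0 = 177
Rosa: 13×3 + 11×4 + 12×3 + 10×2 + 14×4 + 15×3 = 240

Rosa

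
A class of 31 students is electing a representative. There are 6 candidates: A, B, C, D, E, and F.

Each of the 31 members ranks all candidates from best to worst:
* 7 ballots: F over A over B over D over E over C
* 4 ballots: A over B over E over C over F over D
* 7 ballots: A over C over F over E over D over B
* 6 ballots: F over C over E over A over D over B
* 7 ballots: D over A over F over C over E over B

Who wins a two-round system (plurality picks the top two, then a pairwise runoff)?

Round 1 first-place votes: A 11, B 0, C 0, D 7, E 0, F 13. F and A advance.
Runoff: F is ranked above A on 13 ballots, A above F on 18.

A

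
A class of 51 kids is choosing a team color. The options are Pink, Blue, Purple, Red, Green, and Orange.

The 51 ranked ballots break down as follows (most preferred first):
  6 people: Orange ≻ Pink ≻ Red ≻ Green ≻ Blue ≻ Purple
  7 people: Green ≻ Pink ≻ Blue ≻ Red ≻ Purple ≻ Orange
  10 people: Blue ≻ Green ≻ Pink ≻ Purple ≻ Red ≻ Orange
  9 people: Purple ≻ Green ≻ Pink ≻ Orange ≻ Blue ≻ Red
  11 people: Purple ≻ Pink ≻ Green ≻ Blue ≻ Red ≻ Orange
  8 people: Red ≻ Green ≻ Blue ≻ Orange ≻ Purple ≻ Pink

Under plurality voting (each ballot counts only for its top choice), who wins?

First-place votes: Pink 0, Blue 10, Purple 20, Red 8, Green 7, Orange 6.

Purple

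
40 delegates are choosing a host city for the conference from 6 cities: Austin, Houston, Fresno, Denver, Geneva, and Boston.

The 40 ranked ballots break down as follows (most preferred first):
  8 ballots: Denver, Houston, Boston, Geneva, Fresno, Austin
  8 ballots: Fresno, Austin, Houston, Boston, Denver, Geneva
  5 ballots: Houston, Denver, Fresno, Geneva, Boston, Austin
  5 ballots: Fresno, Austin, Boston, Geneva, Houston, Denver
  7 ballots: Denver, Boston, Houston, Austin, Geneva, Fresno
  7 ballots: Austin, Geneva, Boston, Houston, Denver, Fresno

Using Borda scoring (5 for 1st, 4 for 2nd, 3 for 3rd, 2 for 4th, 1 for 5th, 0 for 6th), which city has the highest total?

Austin: 8×0 + 8×4 + 5×0 + 5×4 + 7×2 + 7×5 = 101
Houston: 8×4 + 8×3 + 5×5 + 5×1 + 7×3 + 7×2 = 121
Fresno: 8×1 + 8×5 + 5×3 + 5×5 + 7×0 + 7×0 = 88
Denver: 8×5 + 8×1 + 5×4 + 5×0 + 7×5 + 7×1 = 110
Geneva: 8×2 + 8×0 + 5×2 + 5×2 + 7×1 + 7×4 = 71
Boston: 8×3 + 8×2 + 5×1 + 5×3 + 7×4 + 7×3 = 109

Houston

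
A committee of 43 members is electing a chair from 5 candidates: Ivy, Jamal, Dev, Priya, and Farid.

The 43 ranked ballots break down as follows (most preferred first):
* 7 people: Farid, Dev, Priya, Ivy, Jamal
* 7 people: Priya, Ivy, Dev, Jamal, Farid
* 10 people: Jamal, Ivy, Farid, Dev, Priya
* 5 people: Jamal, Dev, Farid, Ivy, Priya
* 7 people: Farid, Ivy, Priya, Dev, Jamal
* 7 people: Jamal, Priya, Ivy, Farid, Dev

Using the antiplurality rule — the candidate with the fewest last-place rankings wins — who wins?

Ivy

Last-place votes: Ivy 0, Jamal 14, Dev 7, Priya 15, Farid 7.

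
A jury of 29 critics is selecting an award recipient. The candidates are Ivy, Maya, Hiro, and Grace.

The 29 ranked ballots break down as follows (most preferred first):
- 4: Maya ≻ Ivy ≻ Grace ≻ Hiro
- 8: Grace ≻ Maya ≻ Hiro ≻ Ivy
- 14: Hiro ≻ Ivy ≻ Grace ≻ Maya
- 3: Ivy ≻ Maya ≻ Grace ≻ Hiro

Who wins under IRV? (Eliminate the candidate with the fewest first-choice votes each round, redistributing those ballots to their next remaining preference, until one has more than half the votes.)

Round 1: Ivy 3, Maya 4, Hiro 14, Grace 8. Ivy eliminated.
Round 2: Maya 7, Hiro 14, Grace 8. Maya eliminated.
Round 3: Hiro 14, Grace 15. Grace has a majority (≥15).

Grace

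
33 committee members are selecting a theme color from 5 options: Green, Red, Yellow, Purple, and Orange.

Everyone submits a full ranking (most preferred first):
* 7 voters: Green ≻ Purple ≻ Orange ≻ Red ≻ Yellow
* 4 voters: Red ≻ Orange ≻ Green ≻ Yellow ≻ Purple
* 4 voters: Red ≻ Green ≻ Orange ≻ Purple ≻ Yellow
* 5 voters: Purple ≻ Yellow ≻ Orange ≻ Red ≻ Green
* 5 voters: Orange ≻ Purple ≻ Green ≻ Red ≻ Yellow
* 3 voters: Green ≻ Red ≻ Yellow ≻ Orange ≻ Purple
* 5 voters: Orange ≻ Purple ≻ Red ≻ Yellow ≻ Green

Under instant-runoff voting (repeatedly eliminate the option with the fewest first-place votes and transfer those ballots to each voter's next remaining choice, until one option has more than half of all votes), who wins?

Orange

Round 1: Green 10, Red 8, Yellow 0, Purple 5, Orange 10. Yellow eliminated.
Round 2: Green 10, Red 8, Purple 5, Orange 10. Purple eliminated.
Round 3: Green 10, Red 8, Orange 15. Red eliminated.
Round 4: Green 14, Orange 19. Orange has a majority (≥17).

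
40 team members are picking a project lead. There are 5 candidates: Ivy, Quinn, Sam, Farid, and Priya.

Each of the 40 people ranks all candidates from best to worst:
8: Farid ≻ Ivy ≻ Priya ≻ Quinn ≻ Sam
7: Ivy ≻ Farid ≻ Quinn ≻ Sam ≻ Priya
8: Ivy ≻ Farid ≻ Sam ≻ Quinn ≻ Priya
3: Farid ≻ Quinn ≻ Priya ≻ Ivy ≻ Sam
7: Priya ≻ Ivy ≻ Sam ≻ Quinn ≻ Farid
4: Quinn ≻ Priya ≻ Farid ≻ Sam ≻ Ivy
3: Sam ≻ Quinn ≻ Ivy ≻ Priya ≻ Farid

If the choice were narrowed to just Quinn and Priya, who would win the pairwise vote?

Quinn

Quinn is ranked above Priya on 25 ballots; Priya above Quinn on 15.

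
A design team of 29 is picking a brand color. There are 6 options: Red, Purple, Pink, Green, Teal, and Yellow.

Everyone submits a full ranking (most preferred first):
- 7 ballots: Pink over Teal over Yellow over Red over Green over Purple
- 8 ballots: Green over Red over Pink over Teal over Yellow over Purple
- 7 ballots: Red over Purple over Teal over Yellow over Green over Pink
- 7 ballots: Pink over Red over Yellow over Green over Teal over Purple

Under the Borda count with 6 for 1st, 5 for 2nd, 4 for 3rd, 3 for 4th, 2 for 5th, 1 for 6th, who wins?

Red

Red: 7×3 + 8×5 + 7×6 + 7×5 = 138
Purple: 7×1 + 8×1 + 7×5 + 7×1 = 57
Pink: 7×6 + 8×4 + 7×1 + 7×6 = 123
Green: 7×2 + 8×6 + 7×2 + 7×3 = 97
Teal: 7×5 + 8×3 + 7×4 + 7×2 = 101
Yellow: 7×4 + 8×2 + 7×3 + 7×4 = 93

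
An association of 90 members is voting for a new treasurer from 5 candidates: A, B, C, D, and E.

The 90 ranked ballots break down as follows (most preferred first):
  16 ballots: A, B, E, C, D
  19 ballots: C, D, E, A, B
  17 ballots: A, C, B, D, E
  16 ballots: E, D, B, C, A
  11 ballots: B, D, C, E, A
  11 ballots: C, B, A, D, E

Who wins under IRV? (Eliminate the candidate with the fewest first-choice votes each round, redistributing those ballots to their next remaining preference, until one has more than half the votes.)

C

Round 1: A 33, B 11, C 30, D 0, E 16. D eliminated.
Round 2: A 33, B 11, C 30, E 16. B eliminated.
Round 3: A 33, C 41, E 16. E eliminated.
Round 4: A 33, C 57. C has a majority (≥46).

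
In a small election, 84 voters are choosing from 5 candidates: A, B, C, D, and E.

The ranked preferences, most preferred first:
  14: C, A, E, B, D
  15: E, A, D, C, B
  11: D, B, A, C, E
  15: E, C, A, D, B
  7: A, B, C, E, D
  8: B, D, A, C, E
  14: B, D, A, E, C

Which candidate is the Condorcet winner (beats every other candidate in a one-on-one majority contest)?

A vs B: 51–33
A vs C: 55–29
A vs D: 51–33
A vs E: 54–30
A beats every other candidate.

A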